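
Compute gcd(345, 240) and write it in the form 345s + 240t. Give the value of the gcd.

Euclidean algorithm:
345 = 1×240 + 105
240 = 2×105 + 30
105 = 3×30 + 15
30 = 2×15 + 0
gcd(345, 240) = 15.
Express as a combination:
15 = 105 − 3·30
15 = −3·240 + 7·105
15 = 7·345 − 10·240
So 15 = (7)·345 + (-10)·240.

15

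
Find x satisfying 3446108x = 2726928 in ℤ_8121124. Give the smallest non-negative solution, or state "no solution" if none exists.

First find gcd(3446108, 8121124):
8121124 = 2*3446108 + 1228908
3446108 = 2*1228908 + 988292
1228908 = 1*988292 + 240616
988292 = 4*240616 + 25828
240616 = 9*25828 + 8164
25828 = 3*8164 + 1336
8164 = 6*1336 + 148
1336 = 9*148 + 4
148 = 37*4 + 0
gcd = 4 and 4 | 2726928, so solutions exist. Divide through by 4: 861527x ≡ 681732 (mod 2030281).
Now find 861527⁻¹ mod 2030281:
2030281 = 2×861527 + 307227
861527 = 2×307227 + 247073
307227 = 1×247073 + 60154
247073 = 4×60154 + 6457
60154 = 9×6457 + 2041
6457 = 3×2041 + 334
2041 = 6×334 + 37
334 = 9×37 + 1
37 = 37×1 + 0
Back-substitute:
1 = 334 − 9·37
1 = −9·2041 + 55·334
1 = 55·6457 − 174·2041
1 = −174·60154 + 1621·6457
1 = 1621·247073 − 6658·60154
1 = −6658·307227 + 8279·247073
1 = 8279·861527 − 23216·307227
1 = −23216·2030281 + 54711·861527
So 861527⁻¹ ≡ 54711 (mod 2030281).
Then x ≡ 54711·681732 ≡ 1977482 (mod 2030281); the smallest non-negative solution is x = 1977482.

1977482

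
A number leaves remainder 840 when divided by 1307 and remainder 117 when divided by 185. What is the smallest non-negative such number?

224337

Write x = 840 + 1307·k. Then 1307·k ≡ 117 − 840 ≡ 17 (mod 185).
Need 1307⁻¹ mod 185. Extended Euclid on (185, 12):
185 = 15*12 + 5
12 = 2*5 + 2
5 = 2*2 + 1
2 = 2*1 + 0
Back-substitute:
1 = 5 − 2·2
1 = −2·12 + 5·5
1 = 5·185 − 77·12
1307⁻¹ ≡ 108 (mod 185), so k ≡ 108·17 ≡ 171 (mod 185).
x = 840 + 1307·171 = 224337.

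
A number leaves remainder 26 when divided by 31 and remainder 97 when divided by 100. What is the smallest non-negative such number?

1297

Write x = 26 + 31·k. Then 31·k ≡ 97 − 26 ≡ 71 (mod 100).
Need 31⁻¹ mod 100. Extended Euclid on (100, 31):
100 = 3·31 + 7
31 = 4·7 + 3
7 = 2·3 + 1
3 = 3·1 + 0
Back-substitute:
1 = 7 − 2·3
1 = −2·31 + 9·7
1 = 9·100 − 29·31
31⁻¹ ≡ 71 (mod 100), so k ≡ 71·71 ≡ 41 (mod 100).
x = 26 + 31·41 = 1297.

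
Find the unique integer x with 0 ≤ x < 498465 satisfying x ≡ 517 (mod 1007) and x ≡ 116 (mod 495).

Write x = 517 + 1007·k. Then 1007·k ≡ 116 − 517 ≡ 94 (mod 495).
Need 1007⁻¹ mod 495. Extended Euclid on (495, 17):
495 = 29·17 + 2
17 = 8·2 + 1
2 = 2·1 + 0
Back-substitute:
1 = 17 − 8·2
1 = −8·495 + 233·17
1007⁻¹ ≡ 233 (mod 495), so k ≡ 233·94 ≡ 122 (mod 495).
x = 517 + 1007·122 = 123371.

123371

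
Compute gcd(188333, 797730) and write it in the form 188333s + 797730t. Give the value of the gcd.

1

Euclidean algorithm:
797730 = 4·188333 + 44398
188333 = 4·44398 + 10741
44398 = 4·10741 + 1434
10741 = 7·1434 + 703
1434 = 2·703 + 28
703 = 25·28 + 3
28 = 9·3 + 1
3 = 3·1 + 0
gcd(188333, 797730) = 1.
Express as a combination:
1 = 28 − 9·3
1 = −9·703 + 226·28
1 = 226·1434 − 461·703
1 = −461·10741 + 3453·1434
1 = 3453·44398 − 14273·10741
1 = −14273·188333 + 60545·44398
1 = 60545·797730 − 256453·188333
So 1 = (60545)·797730 + (-256453)·188333.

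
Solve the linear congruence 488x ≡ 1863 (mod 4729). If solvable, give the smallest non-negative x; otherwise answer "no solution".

1564

First find gcd(488, 4729):
4729 = 9×488 + 337
488 = 1×337 + 151
337 = 2×151 + 35
151 = 4×35 + 11
35 = 3×11 + 2
11 = 5×2 + 1
2 = 2×1 + 0
gcd = 1, so a unique solution mod 4729 exists.
Back-substitute for the Bézout coefficients:
1 = 11 − 5·2
1 = −5·35 + 16·11
1 = 16·151 − 69·35
1 = −69·337 + 154·151
1 = 154·488 − 223·337
1 = −223·4729 + 2161·488
So 488·(2161) ≡ 1 (mod 4729), giving 488⁻¹ ≡ 2161.
x ≡ 488⁻¹·1863 ≡ 2161·1863 ≡ 1564 (mod 4729).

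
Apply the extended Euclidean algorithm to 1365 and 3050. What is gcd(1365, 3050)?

5

Repeated division:
3050 = 2×1365 + 320
1365 = 4×320 + 85
320 = 3×85 + 65
85 = 1×65 + 20
65 = 3×20 + 5
20 = 4×5 + 0
gcd(1365, 3050) = 5.
Working backward:
5 = 65 − 3·20
5 = −3·85 + 4·65
5 = 4·320 − 15·85
5 = −15·1365 + 64·320
5 = 64·3050 − 143·1365
So 5 = (64)·3050 + (-143)·1365.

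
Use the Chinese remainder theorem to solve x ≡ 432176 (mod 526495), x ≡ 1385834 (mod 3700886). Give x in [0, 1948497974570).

1582729694366

Write x = 432176 + 526495·k. Then 526495·k ≡ 1385834 − 432176 ≡ 953658 (mod 3700886).
Need 526495⁻¹ mod 3700886. Extended Euclid on (3700886, 526495):
3700886 = 7*526495 + 15421
526495 = 34*15421 + 2181
15421 = 7*2181 + 154
2181 = 14*154 + 25
154 = 6*25 + 4
25 = 6*4 + 1
4 = 4*1 + 0
Back-substitute:
1 = 25 − 6·4
1 = −6·154 + 37·25
1 = 37·2181 − 524·154
1 = −524·15421 + 3705·2181
1 = 3705·526495 − 126494·15421
1 = −126494·3700886 + 889163·526495
526495⁻¹ ≡ 889163 (mod 3700886), so k ≡ 889163·953658 ≡ 3006162 (mod 3700886).
x = 432176 + 526495·3006162 = 1582729694366.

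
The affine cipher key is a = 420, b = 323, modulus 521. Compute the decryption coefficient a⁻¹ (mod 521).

Apply the Euclidean algorithm to 521 and 420:
521 = 1*420 + 101
420 = 4*101 + 16
101 = 6*16 + 5
16 = 3*5 + 1
5 = 5*1 + 0
gcd = 1, so the inverse exists. Back-substitute:
1 = 16 − 3·5
1 = −3·101 + 19·16
1 = 19·420 − 79·101
1 = −79·521 + 98·420
So 420·98 ≡ 1 (mod 521).

98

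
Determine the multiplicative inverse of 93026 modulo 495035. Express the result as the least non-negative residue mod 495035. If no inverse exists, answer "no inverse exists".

79391

gcd(495035, 93026) by repeated division:
495035 = 5×93026 + 29905
93026 = 3×29905 + 3311
29905 = 9×3311 + 106
3311 = 31×106 + 25
106 = 4×25 + 6
25 = 4×6 + 1
6 = 6×1 + 0
The gcd is 1. Working backward:
1 = 25 − 4·6
1 = −4·106 + 17·25
1 = 17·3311 − 531·106
1 = −531·29905 + 4796·3311
1 = 4796·93026 − 14919·29905
1 = −14919·495035 + 79391·93026
So 93026·79391 ≡ 1 (mod 495035).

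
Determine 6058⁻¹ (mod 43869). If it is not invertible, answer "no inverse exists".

Apply the Euclidean algorithm to 43869 and 6058:
43869 = 7×6058 + 1463
6058 = 4×1463 + 206
1463 = 7×206 + 21
206 = 9×21 + 17
21 = 1×17 + 4
17 = 4×4 + 1
4 = 4×1 + 0
Since gcd(6058, 43869) = 1, back-substitute to write 1 as a combination:
1 = 17 − 4·4
1 = −4·21 + 5·17
1 = 5·206 − 49·21
1 = −49·1463 + 348·206
1 = 348·6058 − 1441·1463
1 = −1441·43869 + 10435·6058
So 6058·10435 ≡ 1 (mod 43869).

10435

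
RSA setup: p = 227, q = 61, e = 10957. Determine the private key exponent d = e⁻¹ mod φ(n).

11893

φ(n) = (p−1)(q−1) = 226·60 = 13560.
Need d with 10957·d ≡ 1 (mod 13560). Apply the extended Euclidean algorithm:
13560 = 1*10957 + 2603
10957 = 4*2603 + 545
2603 = 4*545 + 423
545 = 1*423 + 122
423 = 3*122 + 57
122 = 2*57 + 8
57 = 7*8 + 1
8 = 8*1 + 0
Back-substitute:
1 = 57 − 7·8
1 = −7·122 + 15·57
1 = 15·423 − 52·122
1 = −52·545 + 67·423
1 = 67·2603 − 320·545
1 = −320·10957 + 1347·2603
1 = 1347·13560 − 1667·10957
So 10957·(-1667) ≡ 1 (mod 13560), hence d ≡ -1667 ≡ 11893 (mod 13560).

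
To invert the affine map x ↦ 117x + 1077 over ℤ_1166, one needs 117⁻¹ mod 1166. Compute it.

Run Euclid on (1166, 117):
1166 = 9·117 + 113
117 = 1·113 + 4
113 = 28·4 + 1
4 = 4·1 + 0
gcd = 1, so the inverse exists. Back-substitute:
1 = 113 − 28·4
1 = −28·117 + 29·113
1 = 29·1166 − 289·117
Thus 117·(-289) ≡ 1 (mod 1166); reducing, -289 mod 1166 = 877.

877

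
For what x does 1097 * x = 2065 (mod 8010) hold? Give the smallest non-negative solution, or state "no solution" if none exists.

First find gcd(1097, 8010):
8010 = 7×1097 + 331
1097 = 3×331 + 104
331 = 3×104 + 19
104 = 5×19 + 9
19 = 2×9 + 1
9 = 9×1 + 0
gcd = 1, so a unique solution mod 8010 exists.
Back-substitute for the Bézout coefficients:
1 = 19 − 2·9
1 = −2·104 + 11·19
1 = 11·331 − 35·104
1 = −35·1097 + 116·331
1 = 116·8010 − 847·1097
So 1097·(-847) ≡ 1 (mod 8010), giving 1097⁻¹ ≡ 7163.
x ≡ 1097⁻¹·2065 ≡ 7163·2065 ≡ 5135 (mod 8010).

5135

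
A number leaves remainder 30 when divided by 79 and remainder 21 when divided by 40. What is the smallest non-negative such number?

741

Write x = 30 + 79·k. Then 79·k ≡ 21 − 30 ≡ 31 (mod 40).
Need 79⁻¹ mod 40. Extended Euclid on (40, 39):
40 = 1×39 + 1
39 = 39×1 + 0
Back-substitute:
1 = 40 − 39
79⁻¹ ≡ 39 (mod 40), so k ≡ 39·31 ≡ 9 (mod 40).
x = 30 + 79·9 = 741.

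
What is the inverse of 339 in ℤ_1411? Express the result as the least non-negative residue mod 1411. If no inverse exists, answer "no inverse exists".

1257

Run Euclid on (1411, 339):
1411 = 4·339 + 55
339 = 6·55 + 9
55 = 6·9 + 1
9 = 9·1 + 0
Since gcd(339, 1411) = 1, back-substitute to write 1 as a combination:
1 = 55 − 6·9
1 = −6·339 + 37·55
1 = 37·1411 − 154·339
Thus 339·(-154) ≡ 1 (mod 1411); reducing, -154 mod 1411 = 1257.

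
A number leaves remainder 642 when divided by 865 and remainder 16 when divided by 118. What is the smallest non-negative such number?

94062

Write x = 642 + 865·k. Then 865·k ≡ 16 − 642 ≡ 82 (mod 118).
Need 865⁻¹ mod 118. Extended Euclid on (118, 39):
118 = 3·39 + 1
39 = 39·1 + 0
Back-substitute:
1 = 118 − 3·39
865⁻¹ ≡ 115 (mod 118), so k ≡ 115·82 ≡ 108 (mod 118).
x = 642 + 865·108 = 94062.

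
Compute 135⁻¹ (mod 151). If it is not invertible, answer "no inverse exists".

gcd(151, 135) by repeated division:
151 = 1*135 + 16
135 = 8*16 + 7
16 = 2*7 + 2
7 = 3*2 + 1
2 = 2*1 + 0
gcd = 1, so the inverse exists. Back-substitute:
1 = 7 − 3·2
1 = −3·16 + 7·7
1 = 7·135 − 59·16
1 = −59·151 + 66·135
So 135·66 ≡ 1 (mod 151).

66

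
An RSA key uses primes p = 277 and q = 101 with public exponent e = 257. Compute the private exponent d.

φ(n) = (p−1)(q−1) = 276·100 = 27600.
Need d with 257·d ≡ 1 (mod 27600). Apply the extended Euclidean algorithm:
27600 = 107×257 + 101
257 = 2×101 + 55
101 = 1×55 + 46
55 = 1×46 + 9
46 = 5×9 + 1
9 = 9×1 + 0
Back-substitute:
1 = 46 − 5·9
1 = −5·55 + 6·46
1 = 6·101 − 11·55
1 = −11·257 + 28·101
1 = 28·27600 − 3007·257
So 257·(-3007) ≡ 1 (mod 27600), hence d ≡ -3007 ≡ 24593 (mod 27600).

24593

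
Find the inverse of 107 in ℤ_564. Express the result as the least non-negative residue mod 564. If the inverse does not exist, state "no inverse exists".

Run Euclid on (564, 107):
564 = 5×107 + 29
107 = 3×29 + 20
29 = 1×20 + 9
20 = 2×9 + 2
9 = 4×2 + 1
2 = 2×1 + 0
The gcd is 1. Working backward:
1 = 9 − 4·2
1 = −4·20 + 9·9
1 = 9·29 − 13·20
1 = −13·107 + 48·29
1 = 48·564 − 253·107
Thus 107·(-253) ≡ 1 (mod 564); reducing, -253 mod 564 = 311.

311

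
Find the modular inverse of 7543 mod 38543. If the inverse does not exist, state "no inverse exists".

Extended Euclidean algorithm:
38543 = 5·7543 + 828
7543 = 9·828 + 91
828 = 9·91 + 9
91 = 10·9 + 1
9 = 9·1 + 0
gcd = 1, so the inverse exists. Back-substitute:
1 = 91 − 10·9
1 = −10·828 + 91·91
1 = 91·7543 − 829·828
1 = −829·38543 + 4236·7543
So 7543·4236 ≡ 1 (mod 38543).

4236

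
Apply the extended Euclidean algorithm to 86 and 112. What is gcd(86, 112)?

Euclidean algorithm:
112 = 1·86 + 26
86 = 3·26 + 8
26 = 3·8 + 2
8 = 4·2 + 0
gcd(86, 112) = 2.
Working backward:
2 = 26 − 3·8
2 = −3·86 + 10·26
2 = 10·112 − 13·86
So 2 = (10)·112 + (-13)·86.

2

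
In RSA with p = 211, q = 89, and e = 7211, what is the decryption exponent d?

φ(n) = (p−1)(q−1) = 210·88 = 18480.
Need d with 7211·d ≡ 1 (mod 18480). Apply the extended Euclidean algorithm:
18480 = 2·7211 + 4058
7211 = 1·4058 + 3153
4058 = 1·3153 + 905
3153 = 3·905 + 438
905 = 2·438 + 29
438 = 15·29 + 3
29 = 9·3 + 2
3 = 1·2 + 1
2 = 2·1 + 0
Back-substitute:
1 = 3 − 2
1 = −29 + 10·3
1 = 10·438 − 151·29
1 = −151·905 + 312·438
1 = 312·3153 − 1087·905
1 = −1087·4058 + 1399·3153
1 = 1399·7211 − 2486·4058
1 = −2486·18480 + 6371·7211
So 7211·6371 ≡ 1 (mod 18480), hence d = 6371.

6371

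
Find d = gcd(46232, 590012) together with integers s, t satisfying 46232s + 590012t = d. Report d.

Repeated division:
590012 = 12*46232 + 35228
46232 = 1*35228 + 11004
35228 = 3*11004 + 2216
11004 = 4*2216 + 2140
2216 = 1*2140 + 76
2140 = 28*76 + 12
76 = 6*12 + 4
12 = 3*4 + 0
gcd(46232, 590012) = 4.
Working backward:
4 = 76 − 6·12
4 = −6·2140 + 169·76
4 = 169·2216 − 175·2140
4 = −175·11004 + 869·2216
4 = 869·35228 − 2782·11004
4 = −2782·46232 + 3651·35228
4 = 3651·590012 − 46594·46232
So 4 = (3651)·590012 + (-46594)·46232.

4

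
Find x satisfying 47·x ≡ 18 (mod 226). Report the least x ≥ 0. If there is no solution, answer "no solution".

First find gcd(47, 226):
226 = 4×47 + 38
47 = 1×38 + 9
38 = 4×9 + 2
9 = 4×2 + 1
2 = 2×1 + 0
gcd = 1, so a unique solution mod 226 exists.
Back-substitute for the Bézout coefficients:
1 = 9 − 4·2
1 = −4·38 + 17·9
1 = 17·47 − 21·38
1 = −21·226 + 101·47
So 47·(101) ≡ 1 (mod 226), giving 47⁻¹ ≡ 101.
x ≡ 47⁻¹·18 ≡ 101·18 ≡ 10 (mod 226).

10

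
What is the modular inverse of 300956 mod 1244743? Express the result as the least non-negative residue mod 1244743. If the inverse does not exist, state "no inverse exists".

Apply the Euclidean algorithm to 1244743 and 300956:
1244743 = 4×300956 + 40919
300956 = 7×40919 + 14523
40919 = 2×14523 + 11873
14523 = 1×11873 + 2650
11873 = 4×2650 + 1273
2650 = 2×1273 + 104
1273 = 12×104 + 25
104 = 4×25 + 4
25 = 6×4 + 1
4 = 4×1 + 0
Since gcd(300956, 1244743) = 1, back-substitute to write 1 as a combination:
1 = 25 − 6·4
1 = −6·104 + 25·25
1 = 25·1273 − 306·104
1 = −306·2650 + 637·1273
1 = 637·11873 − 2854·2650
1 = −2854·14523 + 3491·11873
1 = 3491·40919 − 9836·14523
1 = −9836·300956 + 72343·40919
1 = 72343·1244743 − 299208·300956
Hence 300956⁻¹ ≡ -299208 ≡ 945535 (mod 1244743).

945535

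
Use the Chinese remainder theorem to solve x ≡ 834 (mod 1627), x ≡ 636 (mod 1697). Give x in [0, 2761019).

Write x = 834 + 1627·k. Then 1627·k ≡ 636 − 834 ≡ 1499 (mod 1697).
Need 1627⁻¹ mod 1697. Extended Euclid on (1697, 1627):
1697 = 1×1627 + 70
1627 = 23×70 + 17
70 = 4×17 + 2
17 = 8×2 + 1
2 = 2×1 + 0
Back-substitute:
1 = 17 − 8·2
1 = −8·70 + 33·17
1 = 33·1627 − 767·70
1 = −767·1697 + 800·1627
1627⁻¹ ≡ 800 (mod 1697), so k ≡ 800·1499 ≡ 1118 (mod 1697).
x = 834 + 1627·1118 = 1819820.

1819820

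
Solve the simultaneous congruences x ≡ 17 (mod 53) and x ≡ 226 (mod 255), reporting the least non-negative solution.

Write x = 17 + 53·k. Then 53·k ≡ 226 − 17 ≡ 209 (mod 255).
Need 53⁻¹ mod 255. Extended Euclid on (255, 53):
255 = 4×53 + 43
53 = 1×43 + 10
43 = 4×10 + 3
10 = 3×3 + 1
3 = 3×1 + 0
Back-substitute:
1 = 10 − 3·3
1 = −3·43 + 13·10
1 = 13·53 − 16·43
1 = −16·255 + 77·53
53⁻¹ ≡ 77 (mod 255), so k ≡ 77·209 ≡ 28 (mod 255).
x = 17 + 53·28 = 1501.

1501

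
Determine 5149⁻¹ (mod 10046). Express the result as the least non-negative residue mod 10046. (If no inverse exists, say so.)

8571

Extended Euclidean algorithm:
10046 = 1×5149 + 4897
5149 = 1×4897 + 252
4897 = 19×252 + 109
252 = 2×109 + 34
109 = 3×34 + 7
34 = 4×7 + 6
7 = 1×6 + 1
6 = 6×1 + 0
Since gcd(5149, 10046) = 1, back-substitute to write 1 as a combination:
1 = 7 − 6
1 = −34 + 5·7
1 = 5·109 − 16·34
1 = −16·252 + 37·109
1 = 37·4897 − 719·252
1 = −719·5149 + 756·4897
1 = 756·10046 − 1475·5149
Thus 5149·(-1475) ≡ 1 (mod 10046); reducing, -1475 mod 10046 = 8571.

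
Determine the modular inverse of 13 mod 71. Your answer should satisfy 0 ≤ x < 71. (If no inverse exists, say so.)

11

Apply the Euclidean algorithm to 71 and 13:
71 = 5·13 + 6
13 = 2·6 + 1
6 = 6·1 + 0
Since gcd(13, 71) = 1, back-substitute to write 1 as a combination:
1 = 13 − 2·6
1 = −2·71 + 11·13
So 13·11 ≡ 1 (mod 71).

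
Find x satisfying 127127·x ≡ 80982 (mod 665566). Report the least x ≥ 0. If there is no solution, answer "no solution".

First find gcd(127127, 665566):
665566 = 5*127127 + 29931
127127 = 4*29931 + 7403
29931 = 4*7403 + 319
7403 = 23*319 + 66
319 = 4*66 + 55
66 = 1*55 + 11
55 = 5*11 + 0
gcd = 11 and 11 | 80982, so solutions exist. Divide through by 11: 11557x ≡ 7362 (mod 60506).
Now find 11557⁻¹ mod 60506:
60506 = 5*11557 + 2721
11557 = 4*2721 + 673
2721 = 4*673 + 29
673 = 23*29 + 6
29 = 4*6 + 5
6 = 1*5 + 1
5 = 5*1 + 0
Back-substitute:
1 = 6 − 5
1 = −29 + 5·6
1 = 5·673 − 116·29
1 = −116·2721 + 469·673
1 = 469·11557 − 1992·2721
1 = −1992·60506 + 10429·11557
So 11557⁻¹ ≡ 10429 (mod 60506).
Then x ≡ 10429·7362 ≡ 56690 (mod 60506); the smallest non-negative solution is x = 56690.

56690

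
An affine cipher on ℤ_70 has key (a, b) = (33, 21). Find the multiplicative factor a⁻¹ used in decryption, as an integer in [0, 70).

17

Run Euclid on (70, 33):
70 = 2·33 + 4
33 = 8·4 + 1
4 = 4·1 + 0
gcd = 1, so the inverse exists. Back-substitute:
1 = 33 − 8·4
1 = −8·70 + 17·33
So 33·17 ≡ 1 (mod 70).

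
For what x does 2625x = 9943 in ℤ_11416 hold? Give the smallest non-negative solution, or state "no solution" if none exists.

991

First find gcd(2625, 11416):
11416 = 4·2625 + 916
2625 = 2·916 + 793
916 = 1·793 + 123
793 = 6·123 + 55
123 = 2·55 + 13
55 = 4·13 + 3
13 = 4·3 + 1
3 = 3·1 + 0
gcd = 1, so a unique solution mod 11416 exists.
Back-substitute for the Bézout coefficients:
1 = 13 − 4·3
1 = −4·55 + 17·13
1 = 17·123 − 38·55
1 = −38·793 + 245·123
1 = 245·916 − 283·793
1 = −283·2625 + 811·916
1 = 811·11416 − 3527·2625
So 2625·(-3527) ≡ 1 (mod 11416), giving 2625⁻¹ ≡ 7889.
x ≡ 2625⁻¹·9943 ≡ 7889·9943 ≡ 991 (mod 11416).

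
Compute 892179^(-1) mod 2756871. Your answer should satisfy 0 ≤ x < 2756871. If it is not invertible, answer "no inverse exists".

Compute gcd(892179, 2756871):
2756871 = 3·892179 + 80334
892179 = 11·80334 + 8505
80334 = 9·8505 + 3789
8505 = 2·3789 + 927
3789 = 4·927 + 81
927 = 11·81 + 36
81 = 2·36 + 9
36 = 4·9 + 0
Since gcd = 9 > 1, 892179 is not a unit mod 2756871.

no inverse exists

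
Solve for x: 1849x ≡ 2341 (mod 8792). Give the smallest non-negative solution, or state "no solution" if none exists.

6877

First find gcd(1849, 8792):
8792 = 4*1849 + 1396
1849 = 1*1396 + 453
1396 = 3*453 + 37
453 = 12*37 + 9
37 = 4*9 + 1
9 = 9*1 + 0
gcd = 1, so a unique solution mod 8792 exists.
Back-substitute for the Bézout coefficients:
1 = 37 − 4·9
1 = −4·453 + 49·37
1 = 49·1396 − 151·453
1 = −151·1849 + 200·1396
1 = 200·8792 − 951·1849
So 1849·(-951) ≡ 1 (mod 8792), giving 1849⁻¹ ≡ 7841.
x ≡ 1849⁻¹·2341 ≡ 7841·2341 ≡ 6877 (mod 8792).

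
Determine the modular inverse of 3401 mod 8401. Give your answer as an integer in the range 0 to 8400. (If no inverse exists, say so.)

2690

Apply the Euclidean algorithm to 8401 and 3401:
8401 = 2×3401 + 1599
3401 = 2×1599 + 203
1599 = 7×203 + 178
203 = 1×178 + 25
178 = 7×25 + 3
25 = 8×3 + 1
3 = 3×1 + 0
Since gcd(3401, 8401) = 1, back-substitute to write 1 as a combination:
1 = 25 − 8·3
1 = −8·178 + 57·25
1 = 57·203 − 65·178
1 = −65·1599 + 512·203
1 = 512·3401 − 1089·1599
1 = −1089·8401 + 2690·3401
So 3401·2690 ≡ 1 (mod 8401).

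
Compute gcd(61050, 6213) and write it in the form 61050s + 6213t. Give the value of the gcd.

3

Repeated division:
61050 = 9×6213 + 5133
6213 = 1×5133 + 1080
5133 = 4×1080 + 813
1080 = 1×813 + 267
813 = 3×267 + 12
267 = 22×12 + 3
12 = 4×3 + 0
gcd(61050, 6213) = 3.
Express as a combination:
3 = 267 − 22·12
3 = −22·813 + 67·267
3 = 67·1080 − 89·813
3 = −89·5133 + 423·1080
3 = 423·6213 − 512·5133
3 = −512·61050 + 5031·6213
So 3 = (-512)·61050 + (5031)·6213.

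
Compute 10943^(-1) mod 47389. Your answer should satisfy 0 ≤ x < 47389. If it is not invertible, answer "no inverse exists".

Run Euclid on (47389, 10943):
47389 = 4×10943 + 3617
10943 = 3×3617 + 92
3617 = 39×92 + 29
92 = 3×29 + 5
29 = 5×5 + 4
5 = 1×4 + 1
4 = 4×1 + 0
gcd = 1, so the inverse exists. Back-substitute:
1 = 5 − 4
1 = −29 + 6·5
1 = 6·92 − 19·29
1 = −19·3617 + 747·92
1 = 747·10943 − 2260·3617
1 = −2260·47389 + 9787·10943
So 10943·9787 ≡ 1 (mod 47389).

9787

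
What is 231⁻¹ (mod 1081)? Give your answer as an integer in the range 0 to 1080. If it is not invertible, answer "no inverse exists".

Extended Euclidean algorithm:
1081 = 4*231 + 157
231 = 1*157 + 74
157 = 2*74 + 9
74 = 8*9 + 2
9 = 4*2 + 1
2 = 2*1 + 0
Since gcd(231, 1081) = 1, back-substitute to write 1 as a combination:
1 = 9 − 4·2
1 = −4·74 + 33·9
1 = 33·157 − 70·74
1 = −70·231 + 103·157
1 = 103·1081 − 482·231
So 231·(-482) ≡ 1 (mod 1081), and -482 ≡ 599 (mod 1081).

599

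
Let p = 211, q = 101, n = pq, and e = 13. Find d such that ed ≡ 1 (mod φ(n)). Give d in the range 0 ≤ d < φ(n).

φ(n) = (p−1)(q−1) = 210·100 = 21000.
Need d with 13·d ≡ 1 (mod 21000). Apply the extended Euclidean algorithm:
21000 = 1615*13 + 5
13 = 2*5 + 3
5 = 1*3 + 2
3 = 1*2 + 1
2 = 2*1 + 0
Back-substitute:
1 = 3 − 2
1 = −5 + 2·3
1 = 2·13 − 5·5
1 = −5·21000 + 8077·13
So 13·8077 ≡ 1 (mod 21000), hence d = 8077.

8077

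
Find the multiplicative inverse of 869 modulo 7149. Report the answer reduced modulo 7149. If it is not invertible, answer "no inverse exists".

Apply the Euclidean algorithm to 7149 and 869:
7149 = 8·869 + 197
869 = 4·197 + 81
197 = 2·81 + 35
81 = 2·35 + 11
35 = 3·11 + 2
11 = 5·2 + 1
2 = 2·1 + 0
Since gcd(869, 7149) = 1, back-substitute to write 1 as a combination:
1 = 11 − 5·2
1 = −5·35 + 16·11
1 = 16·81 − 37·35
1 = −37·197 + 90·81
1 = 90·869 − 397·197
1 = −397·7149 + 3266·869
So 869·3266 ≡ 1 (mod 7149).

3266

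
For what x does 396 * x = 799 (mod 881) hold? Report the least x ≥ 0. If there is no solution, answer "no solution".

378

First find gcd(396, 881):
881 = 2*396 + 89
396 = 4*89 + 40
89 = 2*40 + 9
40 = 4*9 + 4
9 = 2*4 + 1
4 = 4*1 + 0
gcd = 1, so a unique solution mod 881 exists.
Back-substitute for the Bézout coefficients:
1 = 9 − 2·4
1 = −2·40 + 9·9
1 = 9·89 − 20·40
1 = −20·396 + 89·89
1 = 89·881 − 198·396
So 396·(-198) ≡ 1 (mod 881), giving 396⁻¹ ≡ 683.
x ≡ 396⁻¹·799 ≡ 683·799 ≡ 378 (mod 881).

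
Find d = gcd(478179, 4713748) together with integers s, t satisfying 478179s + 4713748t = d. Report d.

13

Repeated division:
4713748 = 9×478179 + 410137
478179 = 1×410137 + 68042
410137 = 6×68042 + 1885
68042 = 36×1885 + 182
1885 = 10×182 + 65
182 = 2×65 + 52
65 = 1×52 + 13
52 = 4×13 + 0
gcd(478179, 4713748) = 13.
Working backward:
13 = 65 − 52
13 = −182 + 3·65
13 = 3·1885 − 31·182
13 = −31·68042 + 1119·1885
13 = 1119·410137 − 6745·68042
13 = −6745·478179 + 7864·410137
13 = 7864·4713748 − 77521·478179
So 13 = (7864)·4713748 + (-77521)·478179.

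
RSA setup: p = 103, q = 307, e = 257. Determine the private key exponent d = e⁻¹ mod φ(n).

φ(n) = (p−1)(q−1) = 102·306 = 31212.
Need d with 257·d ≡ 1 (mod 31212). Apply the extended Euclidean algorithm:
31212 = 121*257 + 115
257 = 2*115 + 27
115 = 4*27 + 7
27 = 3*7 + 6
7 = 1*6 + 1
6 = 6*1 + 0
Back-substitute:
1 = 7 − 6
1 = −27 + 4·7
1 = 4·115 − 17·27
1 = −17·257 + 38·115
1 = 38·31212 − 4615·257
So 257·(-4615) ≡ 1 (mod 31212), hence d ≡ -4615 ≡ 26597 (mod 31212).

26597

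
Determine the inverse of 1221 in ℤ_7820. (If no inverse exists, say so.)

Extended Euclidean algorithm:
7820 = 6·1221 + 494
1221 = 2·494 + 233
494 = 2·233 + 28
233 = 8·28 + 9
28 = 3·9 + 1
9 = 9·1 + 0
gcd = 1, so the inverse exists. Back-substitute:
1 = 28 − 3·9
1 = −3·233 + 25·28
1 = 25·494 − 53·233
1 = −53·1221 + 131·494
1 = 131·7820 − 839·1221
So 1221·(-839) ≡ 1 (mod 7820), and -839 ≡ 6981 (mod 7820).

6981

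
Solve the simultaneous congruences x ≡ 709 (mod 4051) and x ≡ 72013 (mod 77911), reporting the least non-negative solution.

68555782

Write x = 709 + 4051·k. Then 4051·k ≡ 72013 − 709 ≡ 71304 (mod 77911).
Need 4051⁻¹ mod 77911. Extended Euclid on (77911, 4051):
77911 = 19*4051 + 942
4051 = 4*942 + 283
942 = 3*283 + 93
283 = 3*93 + 4
93 = 23*4 + 1
4 = 4*1 + 0
Back-substitute:
1 = 93 − 23·4
1 = −23·283 + 70·93
1 = 70·942 − 233·283
1 = −233·4051 + 1002·942
1 = 1002·77911 − 19271·4051
4051⁻¹ ≡ 58640 (mod 77911), so k ≡ 58640·71304 ≡ 16923 (mod 77911).
x = 709 + 4051·16923 = 68555782.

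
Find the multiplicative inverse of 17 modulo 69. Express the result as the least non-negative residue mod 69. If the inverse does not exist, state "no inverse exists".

Run Euclid on (69, 17):
69 = 4·17 + 1
17 = 17·1 + 0
Since gcd(17, 69) = 1, back-substitute to write 1 as a combination:
1 = 69 − 4·17
Thus 17·(-4) ≡ 1 (mod 69); reducing, -4 mod 69 = 65.

65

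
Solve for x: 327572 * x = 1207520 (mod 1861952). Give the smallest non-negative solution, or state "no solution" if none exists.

First find gcd(327572, 1861952):
1861952 = 5·327572 + 224092
327572 = 1·224092 + 103480
224092 = 2·103480 + 17132
103480 = 6·17132 + 688
17132 = 24·688 + 620
688 = 1·620 + 68
620 = 9·68 + 8
68 = 8·8 + 4
8 = 2·4 + 0
gcd = 4 and 4 | 1207520, so solutions exist. Divide through by 4: 81893x ≡ 301880 (mod 465488).
Now find 81893⁻¹ mod 465488:
465488 = 5·81893 + 56023
81893 = 1·56023 + 25870
56023 = 2·25870 + 4283
25870 = 6·4283 + 172
4283 = 24·172 + 155
172 = 1·155 + 17
155 = 9·17 + 2
17 = 8·2 + 1
2 = 2·1 + 0
Back-substitute:
1 = 17 − 8·2
1 = −8·155 + 73·17
1 = 73·172 − 81·155
1 = −81·4283 + 2017·172
1 = 2017·25870 − 12183·4283
1 = −12183·56023 + 26383·25870
1 = 26383·81893 − 38566·56023
1 = −38566·465488 + 219213·81893
So 81893⁻¹ ≡ 219213 (mod 465488).
Then x ≡ 219213·301880 ≡ 384408 (mod 465488); the smallest non-negative solution is x = 384408.

384408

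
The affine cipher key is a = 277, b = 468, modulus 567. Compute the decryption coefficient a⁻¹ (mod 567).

436

Apply the Euclidean algorithm to 567 and 277:
567 = 2×277 + 13
277 = 21×13 + 4
13 = 3×4 + 1
4 = 4×1 + 0
Since gcd(277, 567) = 1, back-substitute to write 1 as a combination:
1 = 13 − 3·4
1 = −3·277 + 64·13
1 = 64·567 − 131·277
So 277·(-131) ≡ 1 (mod 567), and -131 ≡ 436 (mod 567).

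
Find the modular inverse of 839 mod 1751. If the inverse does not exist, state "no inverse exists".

Extended Euclidean algorithm:
1751 = 2*839 + 73
839 = 11*73 + 36
73 = 2*36 + 1
36 = 36*1 + 0
gcd = 1, so the inverse exists. Back-substitute:
1 = 73 − 2·36
1 = −2·839 + 23·73
1 = 23·1751 − 48·839
So 839·(-48) ≡ 1 (mod 1751), and -48 ≡ 1703 (mod 1751).

1703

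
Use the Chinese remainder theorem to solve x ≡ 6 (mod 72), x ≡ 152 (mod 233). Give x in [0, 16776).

Write x = 6 + 72·k. Then 72·k ≡ 152 − 6 ≡ 146 (mod 233).
Need 72⁻¹ mod 233. Extended Euclid on (233, 72):
233 = 3×72 + 17
72 = 4×17 + 4
17 = 4×4 + 1
4 = 4×1 + 0
Back-substitute:
1 = 17 − 4·4
1 = −4·72 + 17·17
1 = 17·233 − 55·72
72⁻¹ ≡ 178 (mod 233), so k ≡ 178·146 ≡ 125 (mod 233).
x = 6 + 72·125 = 9006.

9006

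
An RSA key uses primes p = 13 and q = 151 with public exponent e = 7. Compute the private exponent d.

φ(n) = (p−1)(q−1) = 12·150 = 1800.
Need d with 7·d ≡ 1 (mod 1800). Apply the extended Euclidean algorithm:
1800 = 257*7 + 1
7 = 7*1 + 0
Back-substitute:
1 = 1800 − 257·7
So 7·(-257) ≡ 1 (mod 1800), hence d ≡ -257 ≡ 1543 (mod 1800).

1543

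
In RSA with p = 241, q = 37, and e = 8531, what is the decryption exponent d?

7451

φ(n) = (p−1)(q−1) = 240·36 = 8640.
Need d with 8531·d ≡ 1 (mod 8640). Apply the extended Euclidean algorithm:
8640 = 1×8531 + 109
8531 = 78×109 + 29
109 = 3×29 + 22
29 = 1×22 + 7
22 = 3×7 + 1
7 = 7×1 + 0
Back-substitute:
1 = 22 − 3·7
1 = −3·29 + 4·22
1 = 4·109 − 15·29
1 = −15·8531 + 1174·109
1 = 1174·8640 − 1189·8531
So 8531·(-1189) ≡ 1 (mod 8640), hence d ≡ -1189 ≡ 7451 (mod 8640).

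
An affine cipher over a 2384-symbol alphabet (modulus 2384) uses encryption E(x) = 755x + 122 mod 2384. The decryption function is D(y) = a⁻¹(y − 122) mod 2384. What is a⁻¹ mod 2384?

Extended Euclidean algorithm:
2384 = 3*755 + 119
755 = 6*119 + 41
119 = 2*41 + 37
41 = 1*37 + 4
37 = 9*4 + 1
4 = 4*1 + 0
gcd = 1, so the inverse exists. Back-substitute:
1 = 37 − 9·4
1 = −9·41 + 10·37
1 = 10·119 − 29·41
1 = −29·755 + 184·119
1 = 184·2384 − 581·755
Thus 755·(-581) ≡ 1 (mod 2384); reducing, -581 mod 2384 = 1803.

1803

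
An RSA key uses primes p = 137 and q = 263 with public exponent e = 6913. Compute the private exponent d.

24545

φ(n) = (p−1)(q−1) = 136·262 = 35632.
Need d with 6913·d ≡ 1 (mod 35632). Apply the extended Euclidean algorithm:
35632 = 5×6913 + 1067
6913 = 6×1067 + 511
1067 = 2×511 + 45
511 = 11×45 + 16
45 = 2×16 + 13
16 = 1×13 + 3
13 = 4×3 + 1
3 = 3×1 + 0
Back-substitute:
1 = 13 − 4·3
1 = −4·16 + 5·13
1 = 5·45 − 14·16
1 = −14·511 + 159·45
1 = 159·1067 − 332·511
1 = −332·6913 + 2151·1067
1 = 2151·35632 − 11087·6913
So 6913·(-11087) ≡ 1 (mod 35632), hence d ≡ -11087 ≡ 24545 (mod 35632).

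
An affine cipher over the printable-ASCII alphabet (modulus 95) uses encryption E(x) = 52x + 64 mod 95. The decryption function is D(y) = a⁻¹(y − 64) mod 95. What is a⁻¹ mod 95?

gcd(95, 52) by repeated division:
95 = 1·52 + 43
52 = 1·43 + 9
43 = 4·9 + 7
9 = 1·7 + 2
7 = 3·2 + 1
2 = 2·1 + 0
gcd = 1, so the inverse exists. Back-substitute:
1 = 7 − 3·2
1 = −3·9 + 4·7
1 = 4·43 − 19·9
1 = −19·52 + 23·43
1 = 23·95 − 42·52
So 52·(-42) ≡ 1 (mod 95), and -42 ≡ 53 (mod 95).

53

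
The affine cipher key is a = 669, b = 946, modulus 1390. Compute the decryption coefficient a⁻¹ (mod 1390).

989

gcd(1390, 669) by repeated division:
1390 = 2*669 + 52
669 = 12*52 + 45
52 = 1*45 + 7
45 = 6*7 + 3
7 = 2*3 + 1
3 = 3*1 + 0
gcd = 1, so the inverse exists. Back-substitute:
1 = 7 − 2·3
1 = −2·45 + 13·7
1 = 13·52 − 15·45
1 = −15·669 + 193·52
1 = 193·1390 − 401·669
Thus 669·(-401) ≡ 1 (mod 1390); reducing, -401 mod 1390 = 989.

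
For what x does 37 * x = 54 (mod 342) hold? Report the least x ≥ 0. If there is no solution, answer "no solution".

First find gcd(37, 342):
342 = 9·37 + 9
37 = 4·9 + 1
9 = 9·1 + 0
gcd = 1, so a unique solution mod 342 exists.
Back-substitute for the Bézout coefficients:
1 = 37 − 4·9
1 = −4·342 + 37·37
So 37·(37) ≡ 1 (mod 342), giving 37⁻¹ ≡ 37.
x ≡ 37⁻¹·54 ≡ 37·54 ≡ 288 (mod 342).

288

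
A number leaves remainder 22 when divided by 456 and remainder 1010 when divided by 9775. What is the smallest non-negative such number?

Write x = 22 + 456·k. Then 456·k ≡ 1010 − 22 ≡ 988 (mod 9775).
Need 456⁻¹ mod 9775. Extended Euclid on (9775, 456):
9775 = 21·456 + 199
456 = 2·199 + 58
199 = 3·58 + 25
58 = 2·25 + 8
25 = 3·8 + 1
8 = 8·1 + 0
Back-substitute:
1 = 25 − 3·8
1 = −3·58 + 7·25
1 = 7·199 − 24·58
1 = −24·456 + 55·199
1 = 55·9775 − 1179·456
456⁻¹ ≡ 8596 (mod 9775), so k ≡ 8596·988 ≡ 8148 (mod 9775).
x = 22 + 456·8148 = 3715510.

3715510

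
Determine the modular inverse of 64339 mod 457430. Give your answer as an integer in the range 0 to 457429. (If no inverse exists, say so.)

107989

Run Euclid on (457430, 64339):
457430 = 7×64339 + 7057
64339 = 9×7057 + 826
7057 = 8×826 + 449
826 = 1×449 + 377
449 = 1×377 + 72
377 = 5×72 + 17
72 = 4×17 + 4
17 = 4×4 + 1
4 = 4×1 + 0
Since gcd(64339, 457430) = 1, back-substitute to write 1 as a combination:
1 = 17 − 4·4
1 = −4·72 + 17·17
1 = 17·377 − 89·72
1 = −89·449 + 106·377
1 = 106·826 − 195·449
1 = −195·7057 + 1666·826
1 = 1666·64339 − 15189·7057
1 = −15189·457430 + 107989·64339
So 64339·107989 ≡ 1 (mod 457430).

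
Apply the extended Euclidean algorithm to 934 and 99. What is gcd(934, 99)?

1

Euclidean algorithm:
934 = 9×99 + 43
99 = 2×43 + 13
43 = 3×13 + 4
13 = 3×4 + 1
4 = 4×1 + 0
gcd(934, 99) = 1.
Working backward:
1 = 13 − 3·4
1 = −3·43 + 10·13
1 = 10·99 − 23·43
1 = −23·934 + 217·99
So 1 = (-23)·934 + (217)·99.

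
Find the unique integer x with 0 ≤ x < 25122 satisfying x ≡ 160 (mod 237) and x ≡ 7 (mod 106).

Write x = 160 + 237·k. Then 237·k ≡ 7 − 160 ≡ 59 (mod 106).
Need 237⁻¹ mod 106. Extended Euclid on (106, 25):
106 = 4*25 + 6
25 = 4*6 + 1
6 = 6*1 + 0
Back-substitute:
1 = 25 − 4·6
1 = −4·106 + 17·25
237⁻¹ ≡ 17 (mod 106), so k ≡ 17·59 ≡ 49 (mod 106).
x = 160 + 237·49 = 11773.

11773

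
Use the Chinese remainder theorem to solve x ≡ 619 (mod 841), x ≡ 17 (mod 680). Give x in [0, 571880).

Write x = 619 + 841·k. Then 841·k ≡ 17 − 619 ≡ 78 (mod 680).
Need 841⁻¹ mod 680. Extended Euclid on (680, 161):
680 = 4*161 + 36
161 = 4*36 + 17
36 = 2*17 + 2
17 = 8*2 + 1
2 = 2*1 + 0
Back-substitute:
1 = 17 − 8·2
1 = −8·36 + 17·17
1 = 17·161 − 76·36
1 = −76·680 + 321·161
841⁻¹ ≡ 321 (mod 680), so k ≡ 321·78 ≡ 558 (mod 680).
x = 619 + 841·558 = 469897.

469897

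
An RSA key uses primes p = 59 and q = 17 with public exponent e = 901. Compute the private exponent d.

φ(n) = (p−1)(q−1) = 58·16 = 928.
Need d with 901·d ≡ 1 (mod 928). Apply the extended Euclidean algorithm:
928 = 1×901 + 27
901 = 33×27 + 10
27 = 2×10 + 7
10 = 1×7 + 3
7 = 2×3 + 1
3 = 3×1 + 0
Back-substitute:
1 = 7 − 2·3
1 = −2·10 + 3·7
1 = 3·27 − 8·10
1 = −8·901 + 267·27
1 = 267·928 − 275·901
So 901·(-275) ≡ 1 (mod 928), hence d ≡ -275 ≡ 653 (mod 928).

653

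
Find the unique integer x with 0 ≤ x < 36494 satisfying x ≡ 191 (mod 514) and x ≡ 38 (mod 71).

Write x = 191 + 514·k. Then 514·k ≡ 38 − 191 ≡ 60 (mod 71).
Need 514⁻¹ mod 71. Extended Euclid on (71, 17):
71 = 4×17 + 3
17 = 5×3 + 2
3 = 1×2 + 1
2 = 2×1 + 0
Back-substitute:
1 = 3 − 2
1 = −17 + 6·3
1 = 6·71 − 25·17
514⁻¹ ≡ 46 (mod 71), so k ≡ 46·60 ≡ 62 (mod 71).
x = 191 + 514·62 = 32059.

32059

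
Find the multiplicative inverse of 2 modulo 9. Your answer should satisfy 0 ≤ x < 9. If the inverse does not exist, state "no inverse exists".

Apply the Euclidean algorithm to 9 and 2:
9 = 4×2 + 1
2 = 2×1 + 0
The gcd is 1. Working backward:
1 = 9 − 4·2
So 2·(-4) ≡ 1 (mod 9), and -4 ≡ 5 (mod 9).

5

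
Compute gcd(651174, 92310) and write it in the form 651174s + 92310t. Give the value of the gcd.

6

Euclidean algorithm:
651174 = 7·92310 + 5004
92310 = 18·5004 + 2238
5004 = 2·2238 + 528
2238 = 4·528 + 126
528 = 4·126 + 24
126 = 5·24 + 6
24 = 4·6 + 0
gcd(651174, 92310) = 6.
Back-substituting:
6 = 126 − 5·24
6 = −5·528 + 21·126
6 = 21·2238 − 89·528
6 = −89·5004 + 199·2238
6 = 199·92310 − 3671·5004
6 = −3671·651174 + 25896·92310
So 6 = (-3671)·651174 + (25896)·92310.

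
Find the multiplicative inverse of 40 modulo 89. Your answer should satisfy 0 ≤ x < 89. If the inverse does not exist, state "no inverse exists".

Extended Euclidean algorithm:
89 = 2*40 + 9
40 = 4*9 + 4
9 = 2*4 + 1
4 = 4*1 + 0
Since gcd(40, 89) = 1, back-substitute to write 1 as a combination:
1 = 9 − 2·4
1 = −2·40 + 9·9
1 = 9·89 − 20·40
Hence 40⁻¹ ≡ -20 ≡ 69 (mod 89).

69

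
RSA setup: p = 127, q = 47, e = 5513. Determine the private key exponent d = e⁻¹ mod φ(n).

φ(n) = (p−1)(q−1) = 126·46 = 5796.
Need d with 5513·d ≡ 1 (mod 5796). Apply the extended Euclidean algorithm:
5796 = 1*5513 + 283
5513 = 19*283 + 136
283 = 2*136 + 11
136 = 12*11 + 4
11 = 2*4 + 3
4 = 1*3 + 1
3 = 3*1 + 0
Back-substitute:
1 = 4 − 3
1 = −11 + 3·4
1 = 3·136 − 37·11
1 = −37·283 + 77·136
1 = 77·5513 − 1500·283
1 = −1500·5796 + 1577·5513
So 5513·1577 ≡ 1 (mod 5796), hence d = 1577.

1577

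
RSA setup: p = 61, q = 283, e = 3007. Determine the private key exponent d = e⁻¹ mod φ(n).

16543

φ(n) = (p−1)(q−1) = 60·282 = 16920.
Need d with 3007·d ≡ 1 (mod 16920). Apply the extended Euclidean algorithm:
16920 = 5*3007 + 1885
3007 = 1*1885 + 1122
1885 = 1*1122 + 763
1122 = 1*763 + 359
763 = 2*359 + 45
359 = 7*45 + 44
45 = 1*44 + 1
44 = 44*1 + 0
Back-substitute:
1 = 45 − 44
1 = −359 + 8·45
1 = 8·763 − 17·359
1 = −17·1122 + 25·763
1 = 25·1885 − 42·1122
1 = −42·3007 + 67·1885
1 = 67·16920 − 377·3007
So 3007·(-377) ≡ 1 (mod 16920), hence d ≡ -377 ≡ 16543 (mod 16920).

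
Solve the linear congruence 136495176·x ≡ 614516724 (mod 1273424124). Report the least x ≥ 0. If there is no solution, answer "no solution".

67761782

First find gcd(136495176, 1273424124):
1273424124 = 9·136495176 + 44967540
136495176 = 3·44967540 + 1592556
44967540 = 28·1592556 + 375972
1592556 = 4·375972 + 88668
375972 = 4·88668 + 21300
88668 = 4·21300 + 3468
21300 = 6·3468 + 492
3468 = 7·492 + 24
492 = 20·24 + 12
24 = 2·12 + 0
gcd = 12 and 12 | 614516724, so solutions exist. Divide through by 12: 11374598x ≡ 51209727 (mod 106118677).
Now find 11374598⁻¹ mod 106118677:
106118677 = 9×11374598 + 3747295
11374598 = 3×3747295 + 132713
3747295 = 28×132713 + 31331
132713 = 4×31331 + 7389
31331 = 4×7389 + 1775
7389 = 4×1775 + 289
1775 = 6×289 + 41
289 = 7×41 + 2
41 = 20×2 + 1
2 = 2×1 + 0
Back-substitute:
1 = 41 − 20·2
1 = −20·289 + 141·41
1 = 141·1775 − 866·289
1 = −866·7389 + 3605·1775
1 = 3605·31331 − 15286·7389
1 = −15286·132713 + 64749·31331
1 = 64749·3747295 − 1828258·132713
1 = −1828258·11374598 + 5549523·3747295
1 = 5549523·106118677 − 51773965·11374598
So 11374598·(-51773965) ≡ 1 (mod 106118677), i.e. 11374598⁻¹ ≡ 54344712.
Then x ≡ 54344712·51209727 ≡ 67761782 (mod 106118677); the smallest non-negative solution is x = 67761782.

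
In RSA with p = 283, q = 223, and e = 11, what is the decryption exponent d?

φ(n) = (p−1)(q−1) = 282·222 = 62604.
Need d with 11·d ≡ 1 (mod 62604). Apply the extended Euclidean algorithm:
62604 = 5691*11 + 3
11 = 3*3 + 2
3 = 1*2 + 1
2 = 2*1 + 0
Back-substitute:
1 = 3 − 2
1 = −11 + 4·3
1 = 4·62604 − 22765·11
So 11·(-22765) ≡ 1 (mod 62604), hence d ≡ -22765 ≡ 39839 (mod 62604).

39839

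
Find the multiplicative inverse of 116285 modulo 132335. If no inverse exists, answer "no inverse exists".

no inverse exists

Euclidean algorithm on 132335, 116285:
132335 = 1*116285 + 16050
116285 = 7*16050 + 3935
16050 = 4*3935 + 310
3935 = 12*310 + 215
310 = 1*215 + 95
215 = 2*95 + 25
95 = 3*25 + 20
25 = 1*20 + 5
20 = 4*5 + 0
The gcd is 5, not 1, hence no inverse exists.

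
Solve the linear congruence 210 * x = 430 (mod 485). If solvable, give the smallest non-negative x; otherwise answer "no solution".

First find gcd(210, 485):
485 = 2·210 + 65
210 = 3·65 + 15
65 = 4·15 + 5
15 = 3·5 + 0
gcd = 5 and 5 | 430, so solutions exist. Divide through by 5: 42x ≡ 86 (mod 97).
Now find 42⁻¹ mod 97:
97 = 2*42 + 13
42 = 3*13 + 3
13 = 4*3 + 1
3 = 3*1 + 0
Back-substitute:
1 = 13 − 4·3
1 = −4·42 + 13·13
1 = 13·97 − 30·42
So 42·(-30) ≡ 1 (mod 97), i.e. 42⁻¹ ≡ 67.
Then x ≡ 67·86 ≡ 39 (mod 97); the smallest non-negative solution is x = 39.

39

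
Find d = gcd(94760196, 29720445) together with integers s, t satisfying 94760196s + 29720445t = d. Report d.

3

Euclidean algorithm:
94760196 = 3·29720445 + 5598861
29720445 = 5·5598861 + 1726140
5598861 = 3·1726140 + 420441
1726140 = 4·420441 + 44376
420441 = 9·44376 + 21057
44376 = 2·21057 + 2262
21057 = 9·2262 + 699
2262 = 3·699 + 165
699 = 4·165 + 39
165 = 4·39 + 9
39 = 4·9 + 3
9 = 3·3 + 0
gcd(94760196, 29720445) = 3.
Express as a combination:
3 = 39 − 4·9
3 = −4·165 + 17·39
3 = 17·699 − 72·165
3 = −72·2262 + 233·699
3 = 233·21057 − 2169·2262
3 = −2169·44376 + 4571·21057
3 = 4571·420441 − 43308·44376
3 = −43308·1726140 + 177803·420441
3 = 177803·5598861 − 576717·1726140
3 = −576717·29720445 + 3061388·5598861
3 = 3061388·94760196 − 9760881·29720445
So 3 = (3061388)·94760196 + (-9760881)·29720445.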